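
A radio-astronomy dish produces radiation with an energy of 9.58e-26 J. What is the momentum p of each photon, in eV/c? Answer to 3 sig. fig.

5.98e-7 eV/c

Take c = 2.99792458e8 m/s, 1 eV = 1.602176634e-19 J.
For a photon p = E/c, so p = 3.196e-34 kg·m/s.
Converting to eV/c: p = 5.979e-7 eV/c ≈ 5.98e-7 eV/c.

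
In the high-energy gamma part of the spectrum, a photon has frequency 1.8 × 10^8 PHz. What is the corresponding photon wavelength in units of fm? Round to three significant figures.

1.67 fm

Take c = 2.99792458 × 10^8 m/s.
First convert: f = 1.8 × 10^8 PHz = 1.8 × 10^23 Hz.
For a photon λ = c/f, so λ = 1.666 × 10^-15 m.
Converting to fm: λ = 1.666 fm ≈ 1.67 fm.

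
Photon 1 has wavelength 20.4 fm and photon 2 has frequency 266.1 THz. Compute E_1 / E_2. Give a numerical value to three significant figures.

E_1 = 9.737 × 10^-12 J (from wavelength = 20.4 fm, via E = hc/λ).
E_2 = 1.763 × 10^-19 J (from frequency = 266.1 THz, via E = hf).
Ratio = 9.737 × 10^-12 / 1.763 × 10^-19 = 5.52 × 10^7.

5.52 × 10^7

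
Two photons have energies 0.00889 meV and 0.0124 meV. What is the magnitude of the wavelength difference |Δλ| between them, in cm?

3.95 cm

Using λ = hc/E: λ₁ = 0.1395 m, λ₂ = 0.09999 m.
|Δλ| = |0.1395 − 0.09999| = 0.0395 m = 3.95 cm.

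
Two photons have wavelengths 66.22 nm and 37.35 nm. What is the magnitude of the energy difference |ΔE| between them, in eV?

Using E = hc/λ: E₁ = 2.9998 × 10^-18 J, E₂ = 5.3185 × 10^-18 J.
|ΔE| = |2.9998 × 10^-18 − 5.3185 × 10^-18| = 2.32 × 10^-18 J = 14.5 eV.

14.5 eV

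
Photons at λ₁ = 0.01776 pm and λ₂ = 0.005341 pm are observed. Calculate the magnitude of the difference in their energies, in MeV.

Using E = hc/λ: E₁ = 1.1185e-11 J, E₂ = 3.7192e-11 J.
|ΔE| = |1.1185e-11 − 3.7192e-11| = 2.60e-11 J = 162 MeV.

162 MeV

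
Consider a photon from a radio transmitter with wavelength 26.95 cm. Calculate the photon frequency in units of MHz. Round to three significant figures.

1110 MHz

First convert: λ = 26.95 cm = 0.2695 m.
Since f = c/λ for a photon, f = 1.112 × 10^9 Hz.
Converting to MHz: f = 1112 MHz ≈ 1110 MHz.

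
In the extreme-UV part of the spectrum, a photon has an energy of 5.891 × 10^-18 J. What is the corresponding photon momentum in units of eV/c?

36.8 eV/c

Since p = E/c for a photon, p = 1.965 × 10^-26 kg·m/s.
Converting to eV/c: p = 36.77 eV/c ≈ 36.8 eV/c.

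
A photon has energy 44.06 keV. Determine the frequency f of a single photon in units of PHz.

1.07 × 10^4 PHz

Use h = 6.62607015 × 10^-34 J·s, 1 eV = 1.602176634 × 10^-19 J.
Convert to SI: E = 44.06 keV = 7.0592 × 10^-15 J.
The photon relation is f = E/h, giving f = 1.065 × 10^19 Hz.
Converting to PHz: f = 10650 PHz ≈ 1.07 × 10^4 PHz.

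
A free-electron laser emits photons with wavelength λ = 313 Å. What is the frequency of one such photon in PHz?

9.58 PHz

Use c = 2.99792458 × 10^8 m/s.
First convert: λ = 313 Å = 3.13 × 10^-8 m.
Since f = c/λ for a photon, f = 9.578 × 10^15 Hz.
Converting to PHz: f = 9.578 PHz ≈ 9.58 PHz.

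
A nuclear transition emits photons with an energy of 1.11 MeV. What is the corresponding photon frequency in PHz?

In SI units: E = 1.11 MeV = 1.7784 × 10^-13 J.
The photon relation is f = E/h, giving f = 2.684 × 10^20 Hz.
Converting to PHz: f = 268400 PHz ≈ 2.68 × 10^5 PHz.

2.68 × 10^5 PHz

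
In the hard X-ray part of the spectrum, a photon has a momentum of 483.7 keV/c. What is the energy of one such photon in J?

7.75·10^-14 J

In SI units: p = 483.7 keV/c = 2.5850·10^-22 kg·m/s.
Apply E = pc: E = 7.750·10^-14 J.
So E ≈ 7.75·10^-14 J.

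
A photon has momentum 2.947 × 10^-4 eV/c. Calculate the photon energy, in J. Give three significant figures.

First convert: p = 2.947 × 10^-4 eV/c = 1.5750 × 10^-31 kg·m/s.
Apply E = pc: E = 4.722 × 10^-23 J.
So E ≈ 4.72 × 10^-23 J.

4.72 × 10^-23 J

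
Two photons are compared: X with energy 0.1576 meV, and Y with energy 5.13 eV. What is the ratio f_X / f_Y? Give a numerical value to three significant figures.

f_X = 3.811·10^10 Hz (from energy = 0.1576 meV, via f = E/h).
f_Y = 1.240·10^15 Hz (from energy = 5.13 eV, via f = E/h).
Ratio = 3.811·10^10 / 1.240·10^15 = 3.07·10^-5.

3.07·10^-5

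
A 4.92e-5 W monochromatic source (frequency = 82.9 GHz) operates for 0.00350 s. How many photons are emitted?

Total energy: E_total = P·t = 4.92e-5 × 0.00350 = 1.722e-7 J.
Per-photon energy: E = 5.493e-23 J.
N = E_total / E_photon = 3.13e15.

3.13e15 photons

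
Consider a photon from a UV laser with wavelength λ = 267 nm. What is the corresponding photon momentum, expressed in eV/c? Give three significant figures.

4.64 eV/c

Convert to SI: λ = 267 nm = 2.67 × 10^-7 m.
Apply p = h/λ: p = 2.482 × 10^-27 kg·m/s.
Converting to eV/c: p = 4.644 eV/c ≈ 4.64 eV/c.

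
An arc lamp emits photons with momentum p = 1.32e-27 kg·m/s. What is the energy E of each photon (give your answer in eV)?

2.47 eV

Take c = 2.99792458e8 m/s, 1 eV = 1.602176634e-19 J.
Since E = pc for a photon, E = 3.957e-19 J.
Converting to eV: E = 2.470 eV ≈ 2.47 eV.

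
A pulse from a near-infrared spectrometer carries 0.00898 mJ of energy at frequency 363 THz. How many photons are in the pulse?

3.73e13 photons

Per-photon energy: E = 2.405e-19 J (from frequency = 363 THz).
N = E_total / E_photon = 8.98e-6 J / 2.405e-19 J = 3.73e13.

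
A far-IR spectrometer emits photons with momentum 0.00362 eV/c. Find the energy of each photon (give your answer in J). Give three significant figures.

5.80 × 10^-22 J

(c = 2.99792458 × 10^8 m/s, 1 eV = 1.602176634 × 10^-19 J.)
Convert to SI: p = 0.00362 eV/c = 1.9346 × 10^-30 kg·m/s.
The photon relation is E = pc, giving E = 5.800 × 10^-22 J.
So E ≈ 5.80 × 10^-22 J.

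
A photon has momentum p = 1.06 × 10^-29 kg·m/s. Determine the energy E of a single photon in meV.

19.8 meV

For a photon E = pc, so E = 3.178 × 10^-21 J.
Converting to meV: E = 19.83 meV ≈ 19.8 meV.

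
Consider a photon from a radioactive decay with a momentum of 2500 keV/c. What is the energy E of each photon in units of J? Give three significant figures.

4.01·10^-13 J

Use c = 2.99792458·10^8 m/s, 1 eV = 1.602176634·10^-19 J.
In SI units: p = 2500 keV/c = 1.3361·10^-21 kg·m/s.
For a photon E = pc, so E = 4.005·10^-13 J.
So E ≈ 4.01·10^-13 J.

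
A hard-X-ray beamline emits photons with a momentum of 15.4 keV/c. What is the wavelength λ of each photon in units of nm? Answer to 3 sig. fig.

0.0805 nm

(h = 6.62607015e-34 J·s, c = 2.99792458e8 m/s, 1 eV = 1.602176634e-19 J.)
Convert to SI: p = 15.4 keV/c = 8.2302e-24 kg·m/s.
The photon relation is λ = h/p, giving λ = 8.051e-11 m.
Converting to nm: λ = 0.08051 nm ≈ 0.0805 nm.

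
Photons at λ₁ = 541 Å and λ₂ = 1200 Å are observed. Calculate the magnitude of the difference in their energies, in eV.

Using E = hc/λ: E₁ = 3.672e-18 J, E₂ = 1.655e-18 J.
|ΔE| = |3.672e-18 − 1.655e-18| = 2.02e-18 J = 12.6 eV.

12.6 eV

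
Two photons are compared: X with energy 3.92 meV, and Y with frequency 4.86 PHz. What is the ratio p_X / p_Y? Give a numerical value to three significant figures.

p_X = 2.095 × 10^-30 kg·m/s (from energy = 3.92 meV, via p = E/c).
p_Y = 1.074 × 10^-26 kg·m/s (from frequency = 4.86 PHz, via p = hf/c).
Ratio = 2.095 × 10^-30 / 1.074 × 10^-26 = 1.95 × 10^-4.

1.95 × 10^-4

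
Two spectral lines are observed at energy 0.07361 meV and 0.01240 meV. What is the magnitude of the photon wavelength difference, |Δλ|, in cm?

8.31 cm

Using λ = hc/E: λ₁ = 0.016843 m, λ₂ = 0.099987 m.
|Δλ| = |0.016843 − 0.099987| = 0.0831 m = 8.31 cm.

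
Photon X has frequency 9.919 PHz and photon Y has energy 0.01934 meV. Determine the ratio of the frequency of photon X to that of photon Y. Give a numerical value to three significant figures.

f_X = 9.919e15 Hz (from frequency = 9.919 PHz, via f given directly).
f_Y = 4.676e9 Hz (from energy = 0.01934 meV, via f = E/h).
Ratio = 9.919e15 / 4.676e9 = 2.12e6.

2.12e6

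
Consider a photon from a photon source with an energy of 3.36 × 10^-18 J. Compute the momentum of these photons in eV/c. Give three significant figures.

21.0 eV/c

Since p = E/c for a photon, p = 1.121 × 10^-26 kg·m/s.
Converting to eV/c: p = 20.97 eV/c ≈ 21.0 eV/c.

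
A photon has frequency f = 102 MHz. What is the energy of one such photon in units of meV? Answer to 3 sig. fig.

(h = 6.62607015·10^-34 J·s, 1 eV = 1.602176634·10^-19 J.)
In SI units: f = 102 MHz = 1.02·10^8 Hz.
Since E = hf for a photon, E = 6.759·10^-26 J.
Converting to meV: E = 4.218·10^-4 meV ≈ 4.22·10^-4 meV.

4.22·10^-4 meV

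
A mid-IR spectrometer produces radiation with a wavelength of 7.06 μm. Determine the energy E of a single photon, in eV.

0.176 eV

In SI units: λ = 7.06 μm = 7.06e-6 m.
The photon relation is E = hc/λ, giving E = 2.814e-20 J.
Converting to eV: E = 0.1756 eV ≈ 0.176 eV.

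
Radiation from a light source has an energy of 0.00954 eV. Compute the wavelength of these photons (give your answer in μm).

130 μm

In SI units: E = 0.00954 eV = 1.5285e-21 J.
For a photon λ = hc/E, so λ = 1.300e-4 m.
Converting to μm: λ = 130.0 μm ≈ 130 μm.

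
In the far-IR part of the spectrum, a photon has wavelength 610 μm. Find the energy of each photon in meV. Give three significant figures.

In SI units: λ = 610 μm = 6.1·10^-4 m.
Apply E = hc/λ: E = 3.256·10^-22 J.
Converting to meV: E = 2.033 meV ≈ 2.03 meV.

2.03 meV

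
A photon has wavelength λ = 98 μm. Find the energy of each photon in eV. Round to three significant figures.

In SI units: λ = 98 μm = 9.8e-5 m.
The photon relation is E = hc/λ, giving E = 2.027e-21 J.
Converting to eV: E = 0.01265 eV ≈ 0.0127 eV.

0.0127 eV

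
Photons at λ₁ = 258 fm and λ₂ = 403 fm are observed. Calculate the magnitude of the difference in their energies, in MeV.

1.73 MeV

Using E = hc/λ: E₁ = 7.699e-13 J, E₂ = 4.929e-13 J.
|ΔE| = |7.699e-13 − 4.929e-13| = 2.77e-13 J = 1.73 MeV.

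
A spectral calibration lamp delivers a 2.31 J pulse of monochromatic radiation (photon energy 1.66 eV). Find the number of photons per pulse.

Per-photon energy: E = 2.660e-19 J (from energy = 1.66 eV).
N = E_total / E_photon = 2.31 J / 2.660e-19 J = 8.69e18.

8.69e18 photons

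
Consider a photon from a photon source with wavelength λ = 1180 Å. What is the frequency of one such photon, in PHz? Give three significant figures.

Take c = 2.99792458e8 m/s.
First convert: λ = 1180 Å = 1.18e-7 m.
For a photon f = c/λ, so f = 2.541e15 Hz.
Converting to PHz: f = 2.541 PHz ≈ 2.54 PHz.

2.54 PHz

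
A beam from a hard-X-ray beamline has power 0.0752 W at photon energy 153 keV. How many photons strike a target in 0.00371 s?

Total energy: E_total = P·t = 0.0752 × 0.00371 = 2.790·10^-4 J.
Per-photon energy: E = 2.451·10^-14 J.
N = E_total / E_photon = 1.14·10^10.

1.14·10^10 photons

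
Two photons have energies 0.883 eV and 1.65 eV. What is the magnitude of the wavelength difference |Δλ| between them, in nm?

653 nm

Using λ = hc/E: λ₁ = 1.404e-6 m, λ₂ = 7.514e-7 m.
|Δλ| = |1.404e-6 − 7.514e-7| = 6.53e-7 m = 653 nm.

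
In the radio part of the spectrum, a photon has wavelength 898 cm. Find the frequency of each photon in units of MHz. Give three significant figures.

33.4 MHz

Take c = 2.99792458 × 10^8 m/s.
In SI units: λ = 898 cm = 8.98 m.
Apply f = c/λ: f = 3.338 × 10^7 Hz.
Converting to MHz: f = 33.38 MHz ≈ 33.4 MHz.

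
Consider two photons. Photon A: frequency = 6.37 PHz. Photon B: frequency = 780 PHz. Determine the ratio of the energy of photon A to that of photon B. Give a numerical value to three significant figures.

E_A = 4.221·10^-18 J (from frequency = 6.37 PHz, via E = hf).
E_B = 5.168·10^-16 J (from frequency = 780 PHz, via E = hf).
Ratio = 4.221·10^-18 / 5.168·10^-16 = 8.17·10^-3.

8.17·10^-3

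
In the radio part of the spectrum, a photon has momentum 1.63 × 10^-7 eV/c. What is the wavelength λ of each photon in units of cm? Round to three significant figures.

Take h = 6.62607015 × 10^-34 J·s, c = 2.99792458 × 10^8 m/s, 1 eV = 1.602176634 × 10^-19 J.
First convert: p = 1.63 × 10^-7 eV/c = 8.7112 × 10^-35 kg·m/s.
For a photon λ = h/p, so λ = 7.606 m.
Converting to cm: λ = 760.6 cm ≈ 761 cm.

761 cm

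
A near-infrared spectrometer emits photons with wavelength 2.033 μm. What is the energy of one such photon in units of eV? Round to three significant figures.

(h = 6.62607015e-34 J·s, c = 2.99792458e8 m/s, 1 eV = 1.602176634e-19 J.)
In SI units: λ = 2.033 μm = 2.033e-6 m.
The photon relation is E = hc/λ, giving E = 9.771e-20 J.
Converting to eV: E = 0.6099 eV ≈ 0.610 eV.

0.610 eV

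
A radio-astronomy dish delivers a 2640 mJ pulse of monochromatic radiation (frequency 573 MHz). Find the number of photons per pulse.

Per-photon energy: E = 3.797e-25 J (from frequency = 573 MHz).
N = E_total / E_photon = 2.64 J / 3.797e-25 J = 6.95e24.

6.95e24 photons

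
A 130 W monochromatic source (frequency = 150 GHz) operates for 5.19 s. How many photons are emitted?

6.79·10^24 photons

Total energy: E_total = P·t = 130 × 5.19 = 674.7 J.
Per-photon energy: E = 9.939·10^-23 J.
N = E_total / E_photon = 6.79·10^24.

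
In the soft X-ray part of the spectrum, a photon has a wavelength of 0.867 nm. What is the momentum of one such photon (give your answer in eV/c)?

Take h = 6.62607015 × 10^-34 J·s, c = 2.99792458 × 10^8 m/s, 1 eV = 1.602176634 × 10^-19 J.
In SI units: λ = 0.867 nm = 8.67 × 10^-10 m.
Apply p = h/λ: p = 7.643 × 10^-25 kg·m/s.
Converting to eV/c: p = 1430 eV/c ≈ 1430 eV/c.

1430 eV/c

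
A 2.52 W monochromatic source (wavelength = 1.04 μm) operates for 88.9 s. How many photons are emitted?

Total energy: E_total = P·t = 2.52 × 88.9 = 224.0 J.
Per-photon energy: E = 1.910e-19 J.
N = E_total / E_photon = 1.17e21.

1.17e21 photons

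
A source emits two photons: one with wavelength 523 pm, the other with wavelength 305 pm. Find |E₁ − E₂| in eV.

1690 eV

Using E = hc/λ: E₁ = 3.798e-16 J, E₂ = 6.513e-16 J.
|ΔE| = |3.798e-16 − 6.513e-16| = 2.71e-16 J = 1690 eV.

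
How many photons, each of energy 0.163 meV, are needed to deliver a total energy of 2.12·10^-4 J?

8.12·10^18 photons

Per-photon energy: E = 2.612·10^-23 J (from energy = 0.163 meV).
N = E_total / E_photon = 2.12·10^-4 J / 2.612·10^-23 J = 8.12·10^18.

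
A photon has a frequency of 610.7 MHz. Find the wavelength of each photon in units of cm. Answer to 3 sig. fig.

49.1 cm

(c = 2.99792458 × 10^8 m/s.)
Convert to SI: f = 610.7 MHz = 6.107 × 10^8 Hz.
Apply λ = c/f: λ = 0.4909 m.
Converting to cm: λ = 49.09 cm ≈ 49.1 cm.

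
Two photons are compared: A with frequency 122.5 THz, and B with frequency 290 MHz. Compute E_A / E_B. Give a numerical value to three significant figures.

E_A = 8.117 × 10^-20 J (from frequency = 122.5 THz, via E = hf).
E_B = 1.922 × 10^-25 J (from frequency = 290 MHz, via E = hf).
Ratio = 8.117 × 10^-20 / 1.922 × 10^-25 = 4.22 × 10^5.

4.22 × 10^5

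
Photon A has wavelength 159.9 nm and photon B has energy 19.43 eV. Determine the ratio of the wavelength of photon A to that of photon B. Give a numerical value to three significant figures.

2.51

λ_A = 1.599·10^-7 m (from wavelength = 159.9 nm, via λ given directly).
λ_B = 6.381·10^-8 m (from energy = 19.43 eV, via λ = hc/E).
Ratio = 1.599·10^-7 / 6.381·10^-8 = 2.51.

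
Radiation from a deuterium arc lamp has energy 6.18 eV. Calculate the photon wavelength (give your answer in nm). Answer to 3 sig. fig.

(h = 6.62607015 × 10^-34 J·s, c = 2.99792458 × 10^8 m/s, 1 eV = 1.602176634 × 10^-19 J.)
In SI units: E = 6.18 eV = 9.9015 × 10^-19 J.
The photon relation is λ = hc/E, giving λ = 2.006 × 10^-7 m.
Converting to nm: λ = 200.6 nm ≈ 201 nm.

201 nm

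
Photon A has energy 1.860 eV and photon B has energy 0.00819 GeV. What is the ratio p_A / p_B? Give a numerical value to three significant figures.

2.27e-7

p_A = 9.940e-28 kg·m/s (from energy = 1.860 eV, via p = E/c).
p_B = 4.377e-21 kg·m/s (from energy = 0.00819 GeV, via p = E/c).
Ratio = 9.940e-28 / 4.377e-21 = 2.27e-7.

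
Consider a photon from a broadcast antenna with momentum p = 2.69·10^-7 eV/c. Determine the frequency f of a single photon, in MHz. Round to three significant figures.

Use h = 6.62607015·10^-34 J·s, c = 2.99792458·10^8 m/s, 1 eV = 1.602176634·10^-19 J.
Convert to SI: p = 2.69·10^-7 eV/c = 1.4376·10^-34 kg·m/s.
Since f = pc/h for a photon, f = 6.504·10^7 Hz.
Converting to MHz: f = 65.04 MHz ≈ 65.0 MHz.

65.0 MHz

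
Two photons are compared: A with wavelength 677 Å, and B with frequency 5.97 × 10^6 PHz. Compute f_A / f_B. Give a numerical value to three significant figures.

f_A = 4.428 × 10^15 Hz (from wavelength = 677 Å, via f = c/λ).
f_B = 5.970 × 10^21 Hz (from frequency = 5.97 × 10^6 PHz, via f given directly).
Ratio = 4.428 × 10^15 / 5.970 × 10^21 = 7.42 × 10^-7.

7.42 × 10^-7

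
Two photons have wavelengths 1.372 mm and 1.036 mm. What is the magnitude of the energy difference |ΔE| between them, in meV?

0.293 meV

Using E = hc/λ: E₁ = 1.4478 × 10^-22 J, E₂ = 1.9174 × 10^-22 J.
|ΔE| = |1.4478 × 10^-22 − 1.9174 × 10^-22| = 4.70 × 10^-23 J = 0.293 meV.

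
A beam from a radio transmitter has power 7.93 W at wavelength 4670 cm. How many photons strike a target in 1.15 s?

Total energy: E_total = P·t = 7.93 × 1.15 = 9.119 J.
Per-photon energy: E = 4.254e-27 J.
N = E_total / E_photon = 2.14e27.

2.14e27 photons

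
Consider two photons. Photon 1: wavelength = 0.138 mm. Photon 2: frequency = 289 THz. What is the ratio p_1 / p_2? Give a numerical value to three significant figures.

7.52·10^-3

p_1 = 4.802·10^-30 kg·m/s (from wavelength = 0.138 mm, via p = h/λ).
p_2 = 6.388·10^-28 kg·m/s (from frequency = 289 THz, via p = hf/c).
Ratio = 4.802·10^-30 / 6.388·10^-28 = 7.52·10^-3.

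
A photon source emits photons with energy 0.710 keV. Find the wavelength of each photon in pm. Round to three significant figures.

Take h = 6.62607015e-34 J·s, c = 2.99792458e8 m/s, 1 eV = 1.602176634e-19 J.
In SI units: E = 0.710 keV = 1.1375e-16 J.
The photon relation is λ = hc/E, giving λ = 1.746e-9 m.
Converting to pm: λ = 1746 pm ≈ 1750 pm.

1750 pm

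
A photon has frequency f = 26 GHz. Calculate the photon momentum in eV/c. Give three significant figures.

1.08e-4 eV/c

Take h = 6.62607015e-34 J·s, c = 2.99792458e8 m/s, 1 eV = 1.602176634e-19 J.
First convert: f = 26 GHz = 2.6e10 Hz.
The photon relation is p = hf/c, giving p = 5.747e-32 kg·m/s.
Converting to eV/c: p = 1.075e-4 eV/c ≈ 1.08e-4 eV/c.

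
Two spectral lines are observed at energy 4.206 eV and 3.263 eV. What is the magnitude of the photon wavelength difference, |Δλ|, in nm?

85.2 nm

Using λ = hc/E: λ₁ = 2.9478e-7 m, λ₂ = 3.7997e-7 m.
|Δλ| = |2.9478e-7 − 3.7997e-7| = 8.52e-8 m = 85.2 nm.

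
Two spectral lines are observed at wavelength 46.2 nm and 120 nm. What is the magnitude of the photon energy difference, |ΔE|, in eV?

Using E = hc/λ: E₁ = 4.300e-18 J, E₂ = 1.655e-18 J.
|ΔE| = |4.300e-18 − 1.655e-18| = 2.64e-18 J = 16.5 eV.

16.5 eV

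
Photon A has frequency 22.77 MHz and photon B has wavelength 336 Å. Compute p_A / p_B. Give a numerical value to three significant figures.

2.55 × 10^-9

p_A = 5.033 × 10^-35 kg·m/s (from frequency = 22.77 MHz, via p = hf/c).
p_B = 1.972 × 10^-26 kg·m/s (from wavelength = 336 Å, via p = h/λ).
Ratio = 5.033 × 10^-35 / 1.972 × 10^-26 = 2.55 × 10^-9.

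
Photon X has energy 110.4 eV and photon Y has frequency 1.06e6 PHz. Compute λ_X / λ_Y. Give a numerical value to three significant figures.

λ_X = 1.123e-8 m (from energy = 110.4 eV, via λ = hc/E).
λ_Y = 2.828e-13 m (from frequency = 1.06e6 PHz, via λ = c/f).
Ratio = 1.123e-8 / 2.828e-13 = 3.97e4.

3.97e4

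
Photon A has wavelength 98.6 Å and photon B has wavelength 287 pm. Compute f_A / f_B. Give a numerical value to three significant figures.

f_A = 3.040·10^16 Hz (from wavelength = 98.6 Å, via f = c/λ).
f_B = 1.045·10^18 Hz (from wavelength = 287 pm, via f = c/λ).
Ratio = 3.040·10^16 / 1.045·10^18 = 0.0291.

0.0291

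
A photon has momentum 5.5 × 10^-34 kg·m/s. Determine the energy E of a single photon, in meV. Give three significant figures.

Take c = 2.99792458 × 10^8 m/s, 1 eV = 1.602176634 × 10^-19 J.
Apply E = pc: E = 1.649 × 10^-25 J.
Converting to meV: E = 0.001029 meV ≈ 1.03 × 10^-3 meV.

1.03 × 10^-3 meV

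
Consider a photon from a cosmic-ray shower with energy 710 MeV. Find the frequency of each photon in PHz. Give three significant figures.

First convert: E = 710 MeV = 1.1375e-10 J.
Apply f = E/h: f = 1.717e23 Hz.
Converting to PHz: f = 1.717e8 PHz ≈ 1.72e8 PHz.

1.72e8 PHz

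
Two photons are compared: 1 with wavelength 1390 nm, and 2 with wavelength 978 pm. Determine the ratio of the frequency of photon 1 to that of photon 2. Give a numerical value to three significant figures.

7.04 × 10^-4

f_1 = 2.157 × 10^14 Hz (from wavelength = 1390 nm, via f = c/λ).
f_2 = 3.065 × 10^17 Hz (from wavelength = 978 pm, via f = c/λ).
Ratio = 2.157 × 10^14 / 3.065 × 10^17 = 7.04 × 10^-4.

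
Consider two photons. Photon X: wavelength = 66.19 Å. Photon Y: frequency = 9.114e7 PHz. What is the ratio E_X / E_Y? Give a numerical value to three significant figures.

E_X = 3.001e-17 J (from wavelength = 66.19 Å, via E = hc/λ).
E_Y = 6.039e-11 J (from frequency = 9.114e7 PHz, via E = hf).
Ratio = 3.001e-17 / 6.039e-11 = 4.97e-7.

4.97e-7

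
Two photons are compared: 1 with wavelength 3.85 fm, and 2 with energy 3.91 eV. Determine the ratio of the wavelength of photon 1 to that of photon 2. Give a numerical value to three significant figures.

1.21e-8

λ_1 = 3.850e-15 m (from wavelength = 3.85 fm, via λ given directly).
λ_2 = 3.171e-7 m (from energy = 3.91 eV, via λ = hc/E).
Ratio = 3.850e-15 / 3.171e-7 = 1.21e-8.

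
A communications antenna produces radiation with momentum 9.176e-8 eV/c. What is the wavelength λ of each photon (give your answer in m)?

13.5 m

(h = 6.62607015e-34 J·s, c = 2.99792458e8 m/s, 1 eV = 1.602176634e-19 J.)
In SI units: p = 9.176e-8 eV/c = 4.9039e-35 kg·m/s.
For a photon λ = h/p, so λ = 13.51 m.
So λ ≈ 13.5 m.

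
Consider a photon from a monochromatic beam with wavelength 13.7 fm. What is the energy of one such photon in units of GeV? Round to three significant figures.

Use h = 6.62607015e-34 J·s, c = 2.99792458e8 m/s, 1 eV = 1.602176634e-19 J.
Convert to SI: λ = 13.7 fm = 1.37e-14 m.
The photon relation is E = hc/λ, giving E = 1.450e-11 J.
Converting to GeV: E = 0.09050 GeV ≈ 0.0905 GeV.

0.0905 GeV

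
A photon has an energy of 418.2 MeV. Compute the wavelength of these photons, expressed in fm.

2.96 fm

Use h = 6.62607015e-34 J·s, c = 2.99792458e8 m/s, 1 eV = 1.602176634e-19 J.
Convert to SI: E = 418.2 MeV = 6.7003e-11 J.
Apply λ = hc/E: λ = 2.965e-15 m.
Converting to fm: λ = 2.965 fm ≈ 2.96 fm.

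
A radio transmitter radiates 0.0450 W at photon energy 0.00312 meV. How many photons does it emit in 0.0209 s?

1.88e21 photons

Total energy: E_total = P·t = 0.0450 × 0.0209 = 9.405e-4 J.
Per-photon energy: E = 4.999e-25 J.
N = E_total / E_photon = 1.88e21.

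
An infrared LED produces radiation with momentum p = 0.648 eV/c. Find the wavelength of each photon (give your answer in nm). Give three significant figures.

(h = 6.62607015e-34 J·s, c = 2.99792458e8 m/s, 1 eV = 1.602176634e-19 J.)
Convert to SI: p = 0.648 eV/c = 3.4631e-28 kg·m/s.
Since λ = h/p for a photon, λ = 1.913e-6 m.
Converting to nm: λ = 1913 nm ≈ 1910 nm.

1910 nm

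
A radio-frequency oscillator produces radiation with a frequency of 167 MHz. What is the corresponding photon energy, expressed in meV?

First convert: f = 167 MHz = 1.67·10^8 Hz.
The photon relation is E = hf, giving E = 1.107·10^-25 J.
Converting to meV: E = 6.907·10^-4 meV ≈ 6.91·10^-4 meV.

6.91·10^-4 meV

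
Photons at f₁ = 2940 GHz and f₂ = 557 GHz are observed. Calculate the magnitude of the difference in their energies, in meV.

9.86 meV

Using E = hf: E₁ = 1.948·10^-21 J, E₂ = 3.691·10^-22 J.
|ΔE| = |1.948·10^-21 − 3.691·10^-22| = 1.58·10^-21 J = 9.86 meV.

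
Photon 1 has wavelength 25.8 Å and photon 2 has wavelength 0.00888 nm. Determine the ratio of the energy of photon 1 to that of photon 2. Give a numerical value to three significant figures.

3.44e-3

E_1 = 7.699e-17 J (from wavelength = 25.8 Å, via E = hc/λ).
E_2 = 2.237e-14 J (from wavelength = 0.00888 nm, via E = hc/λ).
Ratio = 7.699e-17 / 2.237e-14 = 3.44e-3.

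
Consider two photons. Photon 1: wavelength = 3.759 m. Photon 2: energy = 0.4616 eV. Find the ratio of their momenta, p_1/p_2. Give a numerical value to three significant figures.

p_1 = 1.763e-34 kg·m/s (from wavelength = 3.759 m, via p = h/λ).
p_2 = 2.467e-28 kg·m/s (from energy = 0.4616 eV, via p = E/c).
Ratio = 1.763e-34 / 2.467e-28 = 7.15e-7.

7.15e-7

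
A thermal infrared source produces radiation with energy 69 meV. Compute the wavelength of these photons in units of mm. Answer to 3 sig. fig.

First convert: E = 69 meV = 1.1055 × 10^-20 J.
Apply λ = hc/E: λ = 1.797 × 10^-5 m.
Converting to mm: λ = 0.01797 mm ≈ 0.0180 mm.

0.0180 mm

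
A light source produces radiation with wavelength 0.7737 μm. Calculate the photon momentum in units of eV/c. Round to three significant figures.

1.60 eV/c

First convert: λ = 0.7737 μm = 7.737e-7 m.
Since p = h/λ for a photon, p = 8.564e-28 kg·m/s.
Converting to eV/c: p = 1.602 eV/c ≈ 1.60 eV/c.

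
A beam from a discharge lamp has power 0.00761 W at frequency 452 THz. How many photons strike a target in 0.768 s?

1.95 × 10^16 photons

Total energy: E_total = P·t = 0.00761 × 0.768 = 0.005844 J.
Per-photon energy: E = 2.995 × 10^-19 J.
N = E_total / E_photon = 1.95 × 10^16.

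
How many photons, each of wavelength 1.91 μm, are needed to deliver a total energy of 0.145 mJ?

Per-photon energy: E = 1.040·10^-19 J (from wavelength = 1.91 μm).
N = E_total / E_photon = 1.45·10^-4 J / 1.040·10^-19 J = 1.39·10^15.

1.39·10^15 photons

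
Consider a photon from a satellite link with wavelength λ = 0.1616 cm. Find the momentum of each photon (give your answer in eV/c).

7.67 × 10^-4 eV/c

In SI units: λ = 0.1616 cm = 0.001616 m.
The photon relation is p = h/λ, giving p = 4.100 × 10^-31 kg·m/s.
Converting to eV/c: p = 7.672 × 10^-4 eV/c ≈ 7.67 × 10^-4 eV/c.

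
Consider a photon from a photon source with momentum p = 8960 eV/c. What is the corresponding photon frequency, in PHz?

In SI units: p = 8960 eV/c = 4.7885 × 10^-24 kg·m/s.
For a photon f = pc/h, so f = 2.167 × 10^18 Hz.
Converting to PHz: f = 2167 PHz ≈ 2170 PHz.

2170 PHz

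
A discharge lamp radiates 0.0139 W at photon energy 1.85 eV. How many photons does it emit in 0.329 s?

1.54e16 photons

Total energy: E_total = P·t = 0.0139 × 0.329 = 0.004573 J.
Per-photon energy: E = 2.964e-19 J.
N = E_total / E_photon = 1.54e16.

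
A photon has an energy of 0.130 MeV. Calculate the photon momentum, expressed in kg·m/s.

(c = 2.99792458e8 m/s, 1 eV = 1.602176634e-19 J.)
In SI units: E = 0.130 MeV = 2.0828e-14 J.
The photon relation is p = E/c, giving p = 6.948e-23 kg·m/s.
So p ≈ 6.95e-23 kg·m/s.

6.95e-23 kg·m/s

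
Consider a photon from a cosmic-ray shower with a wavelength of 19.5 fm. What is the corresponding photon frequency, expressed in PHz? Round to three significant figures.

1.54 × 10^7 PHz

Use c = 2.99792458 × 10^8 m/s.
First convert: λ = 19.5 fm = 1.95 × 10^-14 m.
For a photon f = c/λ, so f = 1.537 × 10^22 Hz.
Converting to PHz: f = 1.537 × 10^7 PHz ≈ 1.54 × 10^7 PHz.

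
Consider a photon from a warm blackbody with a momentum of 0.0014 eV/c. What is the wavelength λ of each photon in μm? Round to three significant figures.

886 μm

Use h = 6.62607015·10^-34 J·s, c = 2.99792458·10^8 m/s, 1 eV = 1.602176634·10^-19 J.
Convert to SI: p = 0.0014 eV/c = 7.4820·10^-31 kg·m/s.
Apply λ = h/p: λ = 8.856·10^-4 m.
Converting to μm: λ = 885.6 μm ≈ 886 μm.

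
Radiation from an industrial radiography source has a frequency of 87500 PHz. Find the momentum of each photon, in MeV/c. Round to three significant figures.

0.362 MeV/c

Use h = 6.62607015e-34 J·s, c = 2.99792458e8 m/s, 1 eV = 1.602176634e-19 J.
First convert: f = 87500 PHz = 8.75e19 Hz.
For a photon p = hf/c, so p = 1.934e-22 kg·m/s.
Converting to MeV/c: p = 0.3619 MeV/c ≈ 0.362 MeV/c.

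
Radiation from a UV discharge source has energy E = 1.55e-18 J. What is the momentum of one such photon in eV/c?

Since p = E/c for a photon, p = 5.170e-27 kg·m/s.
Converting to eV/c: p = 9.674 eV/c ≈ 9.67 eV/c.

9.67 eV/c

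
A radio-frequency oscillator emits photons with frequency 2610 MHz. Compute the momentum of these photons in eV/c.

1.08 × 10^-5 eV/c

(h = 6.62607015 × 10^-34 J·s, c = 2.99792458 × 10^8 m/s, 1 eV = 1.602176634 × 10^-19 J.)
First convert: f = 2610 MHz = 2.61 × 10^9 Hz.
For a photon p = hf/c, so p = 5.769 × 10^-33 kg·m/s.
Converting to eV/c: p = 1.079 × 10^-5 eV/c ≈ 1.08 × 10^-5 eV/c.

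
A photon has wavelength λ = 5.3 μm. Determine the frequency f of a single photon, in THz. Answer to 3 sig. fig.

56.6 THz

In SI units: λ = 5.3 μm = 5.3·10^-6 m.
The photon relation is f = c/λ, giving f = 5.656·10^13 Hz.
Converting to THz: f = 56.56 THz ≈ 56.6 THz.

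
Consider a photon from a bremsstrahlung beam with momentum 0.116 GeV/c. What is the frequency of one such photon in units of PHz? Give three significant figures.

In SI units: p = 0.116 GeV/c = 6.1994 × 10^-20 kg·m/s.
For a photon f = pc/h, so f = 2.805 × 10^22 Hz.
Converting to PHz: f = 2.805 × 10^7 PHz ≈ 2.80 × 10^7 PHz.

2.80 × 10^7 PHz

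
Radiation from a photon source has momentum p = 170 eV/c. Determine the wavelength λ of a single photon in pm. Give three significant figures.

Use h = 6.62607015 × 10^-34 J·s, c = 2.99792458 × 10^8 m/s, 1 eV = 1.602176634 × 10^-19 J.
In SI units: p = 170 eV/c = 9.0853 × 10^-26 kg·m/s.
For a photon λ = h/p, so λ = 7.293 × 10^-9 m.
Converting to pm: λ = 7293 pm ≈ 7290 pm.

7290 pm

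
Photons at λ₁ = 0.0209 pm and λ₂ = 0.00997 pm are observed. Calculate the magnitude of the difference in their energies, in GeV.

Using E = hc/λ: E₁ = 9.505·10^-12 J, E₂ = 1.992·10^-11 J.
|ΔE| = |9.505·10^-12 − 1.992·10^-11| = 1.04·10^-11 J = 0.0650 GeV.

0.0650 GeV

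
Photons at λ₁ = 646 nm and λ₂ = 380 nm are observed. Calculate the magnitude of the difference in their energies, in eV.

Using E = hc/λ: E₁ = 3.075e-19 J, E₂ = 5.227e-19 J.
|ΔE| = |3.075e-19 − 5.227e-19| = 2.15e-19 J = 1.34 eV.

1.34 eV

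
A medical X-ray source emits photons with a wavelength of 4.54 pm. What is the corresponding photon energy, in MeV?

0.273 MeV

Use h = 6.62607015 × 10^-34 J·s, c = 2.99792458 × 10^8 m/s, 1 eV = 1.602176634 × 10^-19 J.
Convert to SI: λ = 4.54 pm = 4.54 × 10^-12 m.
For a photon E = hc/λ, so E = 4.375 × 10^-14 J.
Converting to MeV: E = 0.2731 MeV ≈ 0.273 MeV.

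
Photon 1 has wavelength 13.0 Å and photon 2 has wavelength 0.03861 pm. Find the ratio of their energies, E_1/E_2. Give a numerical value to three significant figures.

2.97e-5

E_1 = 1.528e-16 J (from wavelength = 13.0 Å, via E = hc/λ).
E_2 = 5.145e-12 J (from wavelength = 0.03861 pm, via E = hc/λ).
Ratio = 1.528e-16 / 5.145e-12 = 2.97e-5.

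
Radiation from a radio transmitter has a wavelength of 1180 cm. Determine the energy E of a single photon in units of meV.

Take h = 6.62607015 × 10^-34 J·s, c = 2.99792458 × 10^8 m/s, 1 eV = 1.602176634 × 10^-19 J.
In SI units: λ = 1180 cm = 11.8 m.
For a photon E = hc/λ, so E = 1.683 × 10^-26 J.
Converting to meV: E = 1.051 × 10^-4 meV ≈ 1.05 × 10^-4 meV.

1.05 × 10^-4 meV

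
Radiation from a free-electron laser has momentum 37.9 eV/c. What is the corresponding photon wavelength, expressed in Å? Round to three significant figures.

327 Å

First convert: p = 37.9 eV/c = 2.0255 × 10^-26 kg·m/s.
Apply λ = h/p: λ = 3.271 × 10^-8 m.
Converting to Å: λ = 327.1 Å ≈ 327 Å.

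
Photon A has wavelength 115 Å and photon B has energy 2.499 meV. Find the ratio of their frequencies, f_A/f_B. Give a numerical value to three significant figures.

f_A = 2.607 × 10^16 Hz (from wavelength = 115 Å, via f = c/λ).
f_B = 6.043 × 10^11 Hz (from energy = 2.499 meV, via f = E/h).
Ratio = 2.607 × 10^16 / 6.043 × 10^11 = 4.31 × 10^4.

4.31 × 10^4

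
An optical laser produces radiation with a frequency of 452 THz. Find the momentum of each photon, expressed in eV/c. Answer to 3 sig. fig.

1.87 eV/c

Convert to SI: f = 452 THz = 4.52e14 Hz.
The photon relation is p = hf/c, giving p = 9.990e-28 kg·m/s.
Converting to eV/c: p = 1.869 eV/c ≈ 1.87 eV/c.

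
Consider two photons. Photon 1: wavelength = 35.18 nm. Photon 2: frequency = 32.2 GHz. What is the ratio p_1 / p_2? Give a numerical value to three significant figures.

p_1 = 1.883e-26 kg·m/s (from wavelength = 35.18 nm, via p = h/λ).
p_2 = 7.117e-32 kg·m/s (from frequency = 32.2 GHz, via p = hf/c).
Ratio = 1.883e-26 / 7.117e-32 = 2.65e5.

2.65e5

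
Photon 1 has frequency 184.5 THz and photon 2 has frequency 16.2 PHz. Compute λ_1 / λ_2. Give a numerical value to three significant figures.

87.8

λ_1 = 1.625e-6 m (from frequency = 184.5 THz, via λ = c/f).
λ_2 = 1.851e-8 m (from frequency = 16.2 PHz, via λ = c/f).
Ratio = 1.625e-6 / 1.851e-8 = 87.8.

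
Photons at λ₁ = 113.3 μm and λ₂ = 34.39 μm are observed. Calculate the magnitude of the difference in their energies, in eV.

0.0251 eV

Using E = hc/λ: E₁ = 1.7533e-21 J, E₂ = 5.7762e-21 J.
|ΔE| = |1.7533e-21 − 5.7762e-21| = 4.02e-21 J = 0.0251 eV.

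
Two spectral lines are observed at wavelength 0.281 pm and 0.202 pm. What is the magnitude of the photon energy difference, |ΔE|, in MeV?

1.73 MeV

Using E = hc/λ: E₁ = 7.069e-13 J, E₂ = 9.834e-13 J.
|ΔE| = |7.069e-13 − 9.834e-13| = 2.76e-13 J = 1.73 MeV.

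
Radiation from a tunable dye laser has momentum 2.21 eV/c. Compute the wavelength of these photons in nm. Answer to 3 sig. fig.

First convert: p = 2.21 eV/c = 1.1811e-27 kg·m/s.
Apply λ = h/p: λ = 5.610e-7 m.
Converting to nm: λ = 561.0 nm ≈ 561 nm.

561 nm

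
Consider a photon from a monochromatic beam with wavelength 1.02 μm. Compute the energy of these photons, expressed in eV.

Use h = 6.62607015e-34 J·s, c = 2.99792458e8 m/s, 1 eV = 1.602176634e-19 J.
First convert: λ = 1.02 μm = 1.02e-6 m.
Apply E = hc/λ: E = 1.947e-19 J.
Converting to eV: E = 1.216 eV ≈ 1.22 eV.

1.22 eV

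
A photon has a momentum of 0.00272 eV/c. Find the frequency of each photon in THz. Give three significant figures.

0.658 THz

First convert: p = 0.00272 eV/c = 1.4536e-30 kg·m/s.
Apply f = pc/h: f = 6.577e11 Hz.
Converting to THz: f = 0.6577 THz ≈ 0.658 THz.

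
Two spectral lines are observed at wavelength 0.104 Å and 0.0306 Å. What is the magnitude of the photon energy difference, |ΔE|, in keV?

Using E = hc/λ: E₁ = 1.910 × 10^-14 J, E₂ = 6.492 × 10^-14 J.
|ΔE| = |1.910 × 10^-14 − 6.492 × 10^-14| = 4.58 × 10^-14 J = 286 keV.

286 keV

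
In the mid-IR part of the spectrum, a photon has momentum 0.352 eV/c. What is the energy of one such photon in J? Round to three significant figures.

5.64e-20 J

Use c = 2.99792458e8 m/s, 1 eV = 1.602176634e-19 J.
In SI units: p = 0.352 eV/c = 1.8812e-28 kg·m/s.
Since E = pc for a photon, E = 5.640e-20 J.
So E ≈ 5.64e-20 J.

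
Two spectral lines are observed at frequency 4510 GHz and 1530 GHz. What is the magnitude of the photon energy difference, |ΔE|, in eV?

Using E = hf: E₁ = 2.988 × 10^-21 J, E₂ = 1.014 × 10^-21 J.
|ΔE| = |2.988 × 10^-21 − 1.014 × 10^-21| = 1.97 × 10^-21 J = 0.0123 eV.

0.0123 eV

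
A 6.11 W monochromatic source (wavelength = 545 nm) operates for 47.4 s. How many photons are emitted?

Total energy: E_total = P·t = 6.11 × 47.4 = 289.6 J.
Per-photon energy: E = 3.645 × 10^-19 J.
N = E_total / E_photon = 7.95 × 10^20.

7.95 × 10^20 photons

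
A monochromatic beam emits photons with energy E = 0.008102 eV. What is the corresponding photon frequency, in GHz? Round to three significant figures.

1960 GHz

Use h = 6.62607015 × 10^-34 J·s, 1 eV = 1.602176634 × 10^-19 J.
Convert to SI: E = 0.008102 eV = 1.2981 × 10^-21 J.
Apply f = E/h: f = 1.959 × 10^12 Hz.
Converting to GHz: f = 1959 GHz ≈ 1960 GHz.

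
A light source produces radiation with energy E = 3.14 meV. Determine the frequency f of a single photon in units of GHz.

759 GHz

Use h = 6.62607015·10^-34 J·s, 1 eV = 1.602176634·10^-19 J.
In SI units: E = 3.14 meV = 5.0308·10^-22 J.
Since f = E/h for a photon, f = 7.592·10^11 Hz.
Converting to GHz: f = 759.2 GHz ≈ 759 GHz.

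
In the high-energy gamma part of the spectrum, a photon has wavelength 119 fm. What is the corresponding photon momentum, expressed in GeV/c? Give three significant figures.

Take h = 6.62607015e-34 J·s, c = 2.99792458e8 m/s, 1 eV = 1.602176634e-19 J.
First convert: λ = 119 fm = 1.19e-13 m.
The photon relation is p = h/λ, giving p = 5.568e-21 kg·m/s.
Converting to GeV/c: p = 0.01042 GeV/c ≈ 0.0104 GeV/c.

0.0104 GeV/c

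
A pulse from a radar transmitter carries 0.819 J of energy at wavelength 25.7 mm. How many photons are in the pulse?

1.06 × 10^23 photons

Per-photon energy: E = 7.729 × 10^-24 J (from wavelength = 25.7 mm).
N = E_total / E_photon = 0.819 J / 7.729 × 10^-24 J = 1.06 × 10^23.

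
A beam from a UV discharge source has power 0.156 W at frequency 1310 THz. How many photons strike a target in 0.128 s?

2.30e16 photons

Total energy: E_total = P·t = 0.156 × 0.128 = 0.01997 J.
Per-photon energy: E = 8.680e-19 J.
N = E_total / E_photon = 2.30e16.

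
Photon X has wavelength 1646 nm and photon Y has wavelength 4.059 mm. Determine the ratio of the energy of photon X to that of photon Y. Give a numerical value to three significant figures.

E_X = 1.207·10^-19 J (from wavelength = 1646 nm, via E = hc/λ).
E_Y = 4.894·10^-23 J (from wavelength = 4.059 mm, via E = hc/λ).
Ratio = 1.207·10^-19 / 4.894·10^-23 = 2470.

2470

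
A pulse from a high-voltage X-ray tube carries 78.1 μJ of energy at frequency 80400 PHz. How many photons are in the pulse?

1.47 × 10^9 photons

Per-photon energy: E = 5.327 × 10^-14 J (from frequency = 80400 PHz).
N = E_total / E_photon = 7.81 × 10^-5 J / 5.327 × 10^-14 J = 1.47 × 10^9.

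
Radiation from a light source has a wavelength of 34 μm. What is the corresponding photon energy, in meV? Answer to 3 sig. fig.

First convert: λ = 34 μm = 3.4e-5 m.
The photon relation is E = hc/λ, giving E = 5.842e-21 J.
Converting to meV: E = 36.47 meV ≈ 36.5 meV.

36.5 meV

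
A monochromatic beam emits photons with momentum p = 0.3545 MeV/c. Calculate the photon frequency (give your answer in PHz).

8.57 × 10^4 PHz

Convert to SI: p = 0.3545 MeV/c = 1.8945 × 10^-22 kg·m/s.
For a photon f = pc/h, so f = 8.572 × 10^19 Hz.
Converting to PHz: f = 85720 PHz ≈ 8.57 × 10^4 PHz.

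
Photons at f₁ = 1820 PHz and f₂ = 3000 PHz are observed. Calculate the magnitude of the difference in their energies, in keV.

4.88 keV

Using E = hf: E₁ = 1.206·10^-15 J, E₂ = 1.988·10^-15 J.
|ΔE| = |1.206·10^-15 − 1.988·10^-15| = 7.82·10^-16 J = 4.88 keV.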